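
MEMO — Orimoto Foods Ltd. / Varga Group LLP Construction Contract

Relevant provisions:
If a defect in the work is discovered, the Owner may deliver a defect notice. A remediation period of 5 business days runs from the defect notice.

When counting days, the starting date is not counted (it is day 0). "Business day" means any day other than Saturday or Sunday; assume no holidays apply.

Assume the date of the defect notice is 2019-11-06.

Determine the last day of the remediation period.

From Wednesday, 2019-11-06, 5 business days (Nov 7, Nov 8, Nov 11, Nov 12, Nov 13, skipping weekends) brings us to Wednesday, 2019-11-13, which is the last day of the remediation period.

2019-11-13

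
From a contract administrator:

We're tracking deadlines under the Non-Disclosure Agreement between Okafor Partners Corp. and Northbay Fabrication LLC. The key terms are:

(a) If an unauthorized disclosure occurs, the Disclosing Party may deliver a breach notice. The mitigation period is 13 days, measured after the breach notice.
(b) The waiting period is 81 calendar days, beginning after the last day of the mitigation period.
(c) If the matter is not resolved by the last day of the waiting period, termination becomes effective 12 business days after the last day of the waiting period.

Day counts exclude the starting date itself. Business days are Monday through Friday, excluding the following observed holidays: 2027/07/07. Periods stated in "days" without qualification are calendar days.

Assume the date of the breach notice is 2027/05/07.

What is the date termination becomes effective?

The last day of the mitigation period: 2027/05/07 + 13 days = 2027/05/20.
Adding 81 calendar days to 2027/05/20 gives 2027/08/09, which is the last day of the waiting period.
From Monday, 2027/08/09, 12 business days (Aug 10, Aug 11, Aug 12, Aug 13, …, Aug 23, Aug 24, Aug 25, skipping weekends) brings us to Wednesday, 2027/08/25, which is the date termination becomes effective.

2027/08/25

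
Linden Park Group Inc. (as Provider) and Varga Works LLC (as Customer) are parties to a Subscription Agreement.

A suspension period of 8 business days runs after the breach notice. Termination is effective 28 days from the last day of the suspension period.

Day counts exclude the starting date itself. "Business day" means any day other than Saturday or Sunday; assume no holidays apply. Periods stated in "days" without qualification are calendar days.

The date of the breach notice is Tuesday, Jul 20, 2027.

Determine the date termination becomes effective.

Aug 27, 2027

From Tuesday, Jul 20, 2027, 8 business days (Jul 21, Jul 22, Jul 23, Jul 26, Jul 27, Jul 28, Jul 29, Jul 30, skipping weekends) brings us to Friday, Jul 30, 2027, which is the last day of the suspension period.
The date termination becomes effective: 28 calendar days after Jul 30, 2027 is Aug 27, 2027.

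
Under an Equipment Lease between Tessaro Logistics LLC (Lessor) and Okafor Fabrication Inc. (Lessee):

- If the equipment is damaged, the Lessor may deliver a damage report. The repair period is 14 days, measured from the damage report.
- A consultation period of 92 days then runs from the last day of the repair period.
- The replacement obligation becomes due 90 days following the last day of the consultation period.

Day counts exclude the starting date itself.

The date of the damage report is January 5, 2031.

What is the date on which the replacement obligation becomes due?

The last day of the repair period: 14 calendar days after January 5, 2031 is January 19, 2031.
The last day of the consultation period: 92 calendar days after January 19, 2031 is April 21, 2031.
The date on which the replacement obligation becomes due: April 21, 2031 + 90 days = July 20, 2031.

July 20, 2031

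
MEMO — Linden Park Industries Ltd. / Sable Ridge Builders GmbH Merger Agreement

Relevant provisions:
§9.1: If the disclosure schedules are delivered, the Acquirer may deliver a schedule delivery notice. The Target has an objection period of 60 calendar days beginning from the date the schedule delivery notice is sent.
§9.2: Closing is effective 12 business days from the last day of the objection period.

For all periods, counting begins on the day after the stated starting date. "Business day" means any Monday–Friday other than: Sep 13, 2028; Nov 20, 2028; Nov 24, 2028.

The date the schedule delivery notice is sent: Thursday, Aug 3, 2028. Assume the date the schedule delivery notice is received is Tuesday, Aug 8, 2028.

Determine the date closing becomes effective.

Oct 18, 2028

The last day of the objection period: 60 calendar days after Aug 3, 2028 is Oct 2, 2028.
From Monday, Oct 2, 2028, 12 business days (Oct 3, Oct 4, Oct 5, Oct 6, …, Oct 16, Oct 17, Oct 18, skipping weekends) brings us to Wednesday, Oct 18, 2028, which is the date closing becomes effective.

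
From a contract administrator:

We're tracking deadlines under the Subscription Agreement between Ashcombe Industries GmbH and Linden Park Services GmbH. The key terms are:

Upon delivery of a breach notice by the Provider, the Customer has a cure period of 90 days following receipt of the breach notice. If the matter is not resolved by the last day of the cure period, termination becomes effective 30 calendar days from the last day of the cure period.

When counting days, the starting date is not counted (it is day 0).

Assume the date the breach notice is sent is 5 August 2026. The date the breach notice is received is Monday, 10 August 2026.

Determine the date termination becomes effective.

8 December 2026

Adding 90 calendar days to 10 August 2026 gives 8 November 2026, which is the last day of the cure period.
The date termination becomes effective: 8 November 2026 + 30 days = 8 December 2026.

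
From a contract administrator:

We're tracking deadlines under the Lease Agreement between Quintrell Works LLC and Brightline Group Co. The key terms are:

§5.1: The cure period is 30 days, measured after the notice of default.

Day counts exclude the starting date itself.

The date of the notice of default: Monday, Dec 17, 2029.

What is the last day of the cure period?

Adding 30 calendar days to Dec 17, 2029 gives Jan 16, 2030, which is the last day of the cure period.

Jan 16, 2030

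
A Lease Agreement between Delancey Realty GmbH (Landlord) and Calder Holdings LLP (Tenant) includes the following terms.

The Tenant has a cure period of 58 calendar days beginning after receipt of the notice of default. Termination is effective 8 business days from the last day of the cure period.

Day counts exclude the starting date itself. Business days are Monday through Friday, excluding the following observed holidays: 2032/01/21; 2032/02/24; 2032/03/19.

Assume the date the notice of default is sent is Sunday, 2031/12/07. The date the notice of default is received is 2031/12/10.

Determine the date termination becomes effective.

2032/02/18

The last day of the cure period: 58 calendar days after 2031/12/10 is 2032/02/06.
The date termination becomes effective: counting 8 business days from Friday, 2032/02/06 (Feb 9, Feb 10, Feb 11, Feb 12, Feb 13, Feb 16, Feb 17, Feb 18, skipping weekends) reaches Wednesday, 2032/02/18.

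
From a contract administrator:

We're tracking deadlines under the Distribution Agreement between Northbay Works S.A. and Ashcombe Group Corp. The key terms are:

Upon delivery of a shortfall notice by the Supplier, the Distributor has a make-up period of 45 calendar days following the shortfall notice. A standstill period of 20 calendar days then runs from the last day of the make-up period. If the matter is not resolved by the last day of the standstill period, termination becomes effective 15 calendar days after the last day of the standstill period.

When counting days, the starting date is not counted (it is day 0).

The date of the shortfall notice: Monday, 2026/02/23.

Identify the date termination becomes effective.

The last day of the make-up period: 2026/02/23 + 45 days = 2026/04/09.
The last day of the standstill period: 2026/04/09 + 20 days = 2026/04/29.
Adding 15 calendar days to 2026/04/29 gives 2026/05/14, which is the date termination becomes effective.

2026/05/14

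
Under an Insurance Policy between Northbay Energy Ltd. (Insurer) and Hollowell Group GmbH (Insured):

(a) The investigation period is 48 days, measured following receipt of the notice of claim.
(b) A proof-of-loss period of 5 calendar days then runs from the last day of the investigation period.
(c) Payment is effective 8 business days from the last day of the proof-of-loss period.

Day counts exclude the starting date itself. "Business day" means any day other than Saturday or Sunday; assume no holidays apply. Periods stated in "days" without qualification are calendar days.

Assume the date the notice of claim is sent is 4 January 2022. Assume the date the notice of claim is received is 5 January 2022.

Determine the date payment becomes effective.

9 March 2022

The last day of the investigation period: 5 January 2022 + 48 days = 22 February 2022.
Adding 5 calendar days to 22 February 2022 gives 27 February 2022, which is the last day of the proof-of-loss period.
The date payment becomes effective: 8 business days after Sunday, 27 February 2022, skipping weekends — Feb 28, Mar 1, Mar 2, Mar 3, Mar 4, Mar 7, Mar 8, Mar 9 — lands on Wednesday, 9 March 2022.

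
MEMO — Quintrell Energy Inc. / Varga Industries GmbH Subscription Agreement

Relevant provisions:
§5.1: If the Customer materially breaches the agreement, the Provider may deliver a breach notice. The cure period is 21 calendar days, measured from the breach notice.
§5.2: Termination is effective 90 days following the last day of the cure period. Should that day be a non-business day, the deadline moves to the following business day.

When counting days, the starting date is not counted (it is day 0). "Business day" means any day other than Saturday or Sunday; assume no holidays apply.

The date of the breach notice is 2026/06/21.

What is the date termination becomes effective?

2026/10/12

Adding 21 calendar days to 2026/06/21 gives 2026/07/12, which is the last day of the cure period.
The date termination becomes effective: 2026/07/12 + 90 days = 2026/10/10. That falls on a Saturday, so it rolls to the next business day, Monday, 2026/10/12.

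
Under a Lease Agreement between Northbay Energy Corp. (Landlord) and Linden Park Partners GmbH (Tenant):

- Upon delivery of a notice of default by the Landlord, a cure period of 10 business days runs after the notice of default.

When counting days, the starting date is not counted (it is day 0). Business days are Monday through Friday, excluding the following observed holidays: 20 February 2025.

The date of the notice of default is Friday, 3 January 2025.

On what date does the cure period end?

17 January 2025

The last day of the cure period: counting 10 business days from Friday, 3 January 2025 (Jan 6, Jan 7, Jan 8, Jan 9, Jan 10, Jan 13, Jan 14, Jan 15, Jan 16, Jan 17, skipping weekends) reaches Friday, 17 January 2025.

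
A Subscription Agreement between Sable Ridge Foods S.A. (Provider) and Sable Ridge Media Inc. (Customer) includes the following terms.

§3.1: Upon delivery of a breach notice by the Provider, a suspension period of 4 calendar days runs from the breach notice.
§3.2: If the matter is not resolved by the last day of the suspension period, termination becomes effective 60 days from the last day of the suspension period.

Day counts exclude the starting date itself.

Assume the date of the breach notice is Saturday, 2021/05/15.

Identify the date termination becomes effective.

2021/07/18

The last day of the suspension period: 4 calendar days after 2021/05/15 is 2021/05/19.
Adding 60 calendar days to 2021/05/19 gives 2021/07/18, which is the date termination becomes effective.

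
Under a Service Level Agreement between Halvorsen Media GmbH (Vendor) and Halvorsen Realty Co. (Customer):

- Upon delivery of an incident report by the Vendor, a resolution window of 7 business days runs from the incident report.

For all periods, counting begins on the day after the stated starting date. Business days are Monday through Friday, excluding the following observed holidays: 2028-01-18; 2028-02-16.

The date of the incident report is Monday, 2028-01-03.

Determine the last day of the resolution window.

2028-01-12

From Monday, 2028-01-03, 7 business days (Jan 4, Jan 5, Jan 6, Jan 7, Jan 10, Jan 11, Jan 12, skipping weekends) brings us to Wednesday, 2028-01-12, which is the last day of the resolution window.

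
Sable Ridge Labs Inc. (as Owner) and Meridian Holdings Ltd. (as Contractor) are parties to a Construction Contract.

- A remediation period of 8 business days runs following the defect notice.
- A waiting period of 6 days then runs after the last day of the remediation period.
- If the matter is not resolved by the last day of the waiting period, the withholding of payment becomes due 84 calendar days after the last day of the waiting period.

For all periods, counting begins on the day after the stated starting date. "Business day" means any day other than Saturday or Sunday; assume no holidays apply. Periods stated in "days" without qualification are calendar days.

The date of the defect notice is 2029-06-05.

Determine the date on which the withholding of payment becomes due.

2029-09-13

The last day of the remediation period: counting 8 business days from Tuesday, 2029-06-05 (Jun 6, Jun 7, Jun 8, Jun 11, Jun 12, Jun 13, Jun 14, Jun 15, skipping weekends) reaches Friday, 2029-06-15.
The last day of the waiting period: 2029-06-15 + 6 days = 2029-06-21.
The date on which the withholding of payment becomes due: 2029-06-21 + 84 days = 2029-09-13.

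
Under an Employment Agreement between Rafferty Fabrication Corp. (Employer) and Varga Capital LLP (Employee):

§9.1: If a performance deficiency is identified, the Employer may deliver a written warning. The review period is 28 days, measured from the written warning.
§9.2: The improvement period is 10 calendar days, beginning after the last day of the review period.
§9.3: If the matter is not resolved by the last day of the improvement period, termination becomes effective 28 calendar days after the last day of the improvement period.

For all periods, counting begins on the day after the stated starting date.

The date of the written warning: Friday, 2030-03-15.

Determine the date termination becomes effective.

2030-05-20

The last day of the review period: 2030-03-15 + 28 days = 2030-04-12.
The last day of the improvement period: 10 calendar days after 2030-04-12 is 2030-04-22.
The date termination becomes effective: 28 calendar days after 2030-04-22 is 2030-05-20.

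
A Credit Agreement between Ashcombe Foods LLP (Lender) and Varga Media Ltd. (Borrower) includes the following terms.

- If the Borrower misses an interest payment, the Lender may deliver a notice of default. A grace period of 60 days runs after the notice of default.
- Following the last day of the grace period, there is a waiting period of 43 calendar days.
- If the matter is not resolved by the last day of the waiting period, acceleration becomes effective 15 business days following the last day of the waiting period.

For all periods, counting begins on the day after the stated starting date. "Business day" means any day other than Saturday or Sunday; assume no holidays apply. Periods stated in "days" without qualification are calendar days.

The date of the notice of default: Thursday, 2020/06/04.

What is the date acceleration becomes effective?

Adding 60 calendar days to 2020/06/04 gives 2020/08/03, which is the last day of the grace period.
The last day of the waiting period: 2020/08/03 + 43 days = 2020/09/15.
The date acceleration becomes effective: 15 business days after Tuesday, 2020/09/15, skipping weekends — Sep 16, Sep 17, Sep 18, Sep 21, …, Oct 2, Oct 5, Oct 6 — lands on Tuesday, 2020/10/06.

2020/10/06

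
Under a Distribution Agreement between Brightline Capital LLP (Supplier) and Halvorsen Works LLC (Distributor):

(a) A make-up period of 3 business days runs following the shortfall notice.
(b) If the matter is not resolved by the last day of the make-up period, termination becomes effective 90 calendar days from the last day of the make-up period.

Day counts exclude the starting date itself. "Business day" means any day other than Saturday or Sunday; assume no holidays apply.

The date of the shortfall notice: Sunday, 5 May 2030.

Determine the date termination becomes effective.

6 August 2030

From Sunday, 5 May 2030, 3 business days (May 6, May 7, May 8, skipping weekends) brings us to Wednesday, 8 May 2030, which is the last day of the make-up period.
Adding 90 calendar days to 8 May 2030 gives 6 August 2030, which is the date termination becomes effective.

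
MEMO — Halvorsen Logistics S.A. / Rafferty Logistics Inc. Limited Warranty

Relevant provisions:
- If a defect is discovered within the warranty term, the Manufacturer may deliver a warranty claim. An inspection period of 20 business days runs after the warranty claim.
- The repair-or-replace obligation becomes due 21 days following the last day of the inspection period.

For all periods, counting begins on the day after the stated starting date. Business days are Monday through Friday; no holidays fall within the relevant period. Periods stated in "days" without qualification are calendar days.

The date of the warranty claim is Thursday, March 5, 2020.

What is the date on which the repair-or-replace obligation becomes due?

April 23, 2020

The last day of the inspection period: 20 business days after Thursday, March 5, 2020, skipping weekends — Mar 6, Mar 9, Mar 10, Mar 11, …, Mar 31, Apr 1, Apr 2 — lands on Thursday, April 2, 2020.
The date on which the repair-or-replace obligation becomes due: April 2, 2020 + 21 days = April 23, 2020.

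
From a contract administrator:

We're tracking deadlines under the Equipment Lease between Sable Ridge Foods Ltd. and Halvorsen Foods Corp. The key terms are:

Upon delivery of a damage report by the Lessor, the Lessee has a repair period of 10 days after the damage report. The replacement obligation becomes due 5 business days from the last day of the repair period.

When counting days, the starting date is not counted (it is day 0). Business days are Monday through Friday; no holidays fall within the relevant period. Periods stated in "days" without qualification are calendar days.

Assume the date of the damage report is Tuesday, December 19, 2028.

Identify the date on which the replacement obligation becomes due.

The last day of the repair period: December 19, 2028 + 10 days = December 29, 2028.
The date on which the replacement obligation becomes due: 5 business days after Friday, December 29, 2028, skipping weekends — Jan 1, Jan 2, Jan 3, Jan 4, Jan 5 — lands on Friday, January 5, 2029.

January 5, 2029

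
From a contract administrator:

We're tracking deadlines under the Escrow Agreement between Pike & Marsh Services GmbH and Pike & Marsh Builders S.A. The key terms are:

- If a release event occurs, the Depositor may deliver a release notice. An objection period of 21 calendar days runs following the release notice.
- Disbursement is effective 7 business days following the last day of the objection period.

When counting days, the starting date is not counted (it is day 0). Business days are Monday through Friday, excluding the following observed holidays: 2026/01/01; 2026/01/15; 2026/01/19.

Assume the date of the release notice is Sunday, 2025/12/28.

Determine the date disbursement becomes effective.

Adding 21 calendar days to 2025/12/28 gives 2026/01/18, which is the last day of the objection period.
The date disbursement becomes effective: 7 business days after Sunday, 2026/01/18, skipping weekends and the listed holiday on Jan 19 — Jan 20, Jan 21, Jan 22, Jan 23, Jan 26, Jan 27, Jan 28 — lands on Wednesday, 2026/01/28.

2026/01/28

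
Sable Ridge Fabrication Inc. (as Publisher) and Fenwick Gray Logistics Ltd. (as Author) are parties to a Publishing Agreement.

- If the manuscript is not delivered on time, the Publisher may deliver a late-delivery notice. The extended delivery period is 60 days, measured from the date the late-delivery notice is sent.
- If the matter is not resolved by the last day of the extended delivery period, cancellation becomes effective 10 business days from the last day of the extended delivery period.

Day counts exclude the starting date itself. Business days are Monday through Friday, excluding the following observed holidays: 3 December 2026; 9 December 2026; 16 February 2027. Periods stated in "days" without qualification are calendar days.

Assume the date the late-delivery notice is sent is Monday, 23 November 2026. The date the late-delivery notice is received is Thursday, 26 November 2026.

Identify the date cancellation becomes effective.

5 February 2027

The last day of the extended delivery period: 60 calendar days after 23 November 2026 is 22 January 2027.
From Friday, 22 January 2027, 10 business days (Jan 25, Jan 26, Jan 27, Jan 28, Jan 29, Feb 1, Feb 2, Feb 3, Feb 4, Feb 5, skipping weekends) brings us to Friday, 5 February 2027, which is the date cancellation becomes effective.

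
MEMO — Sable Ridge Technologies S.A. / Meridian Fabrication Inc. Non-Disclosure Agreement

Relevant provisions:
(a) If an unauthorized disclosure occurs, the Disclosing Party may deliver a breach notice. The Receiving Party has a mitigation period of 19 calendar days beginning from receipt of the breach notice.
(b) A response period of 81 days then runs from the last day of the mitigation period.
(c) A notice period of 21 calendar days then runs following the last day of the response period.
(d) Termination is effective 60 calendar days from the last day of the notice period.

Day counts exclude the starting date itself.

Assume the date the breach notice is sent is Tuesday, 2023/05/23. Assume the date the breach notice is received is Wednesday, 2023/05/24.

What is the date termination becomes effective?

Adding 19 calendar days to 2023/05/24 gives 2023/06/12, which is the last day of the mitigation period.
The last day of the response period: 81 calendar days after 2023/06/12 is 2023/09/01.
The last day of the notice period: 21 calendar days after 2023/09/01 is 2023/09/22.
The date termination becomes effective: 60 calendar days after 2023/09/22 is 2023/11/21.

2023/11/21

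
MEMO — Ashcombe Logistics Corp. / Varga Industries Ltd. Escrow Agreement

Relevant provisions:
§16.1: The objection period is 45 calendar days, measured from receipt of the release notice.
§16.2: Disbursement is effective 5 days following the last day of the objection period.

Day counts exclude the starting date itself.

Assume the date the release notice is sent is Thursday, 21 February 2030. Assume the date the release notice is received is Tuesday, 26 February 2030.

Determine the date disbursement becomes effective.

Adding 45 calendar days to 26 February 2030 gives 12 April 2030, which is the last day of the objection period.
The date disbursement becomes effective: 5 calendar days after 12 April 2030 is 17 April 2030.

17 April 2030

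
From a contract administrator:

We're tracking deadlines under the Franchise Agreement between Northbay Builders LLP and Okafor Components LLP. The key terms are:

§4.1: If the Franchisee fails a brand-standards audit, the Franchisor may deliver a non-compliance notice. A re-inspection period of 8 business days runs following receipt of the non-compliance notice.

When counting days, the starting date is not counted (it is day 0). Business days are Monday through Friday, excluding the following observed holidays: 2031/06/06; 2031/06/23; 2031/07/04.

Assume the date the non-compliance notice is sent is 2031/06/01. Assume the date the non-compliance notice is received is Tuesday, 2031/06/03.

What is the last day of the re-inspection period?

2031/06/16

The last day of the re-inspection period: 8 business days after Tuesday, 2031/06/03, skipping weekends and the listed holiday on Jun 6 — Jun 4, Jun 5, Jun 9, Jun 10, Jun 11, Jun 12, Jun 13, Jun 16 — lands on Monday, 2031/06/16.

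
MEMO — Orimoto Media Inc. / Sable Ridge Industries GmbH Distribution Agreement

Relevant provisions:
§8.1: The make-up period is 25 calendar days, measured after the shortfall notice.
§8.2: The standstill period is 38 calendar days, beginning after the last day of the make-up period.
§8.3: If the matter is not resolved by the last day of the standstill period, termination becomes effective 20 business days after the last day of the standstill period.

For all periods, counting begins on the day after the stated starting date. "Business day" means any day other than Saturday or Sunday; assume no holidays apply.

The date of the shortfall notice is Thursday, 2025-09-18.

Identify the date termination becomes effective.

The last day of the make-up period: 2025-09-18 + 25 days = 2025-10-13.
The last day of the standstill period: 2025-10-13 + 38 days = 2025-11-20.
The date termination becomes effective: counting 20 business days from Thursday, 2025-11-20 (Nov 21, Nov 24, Nov 25, Nov 26, …, Dec 16, Dec 17, Dec 18, skipping weekends) reaches Thursday, 2025-12-18.

2025-12-18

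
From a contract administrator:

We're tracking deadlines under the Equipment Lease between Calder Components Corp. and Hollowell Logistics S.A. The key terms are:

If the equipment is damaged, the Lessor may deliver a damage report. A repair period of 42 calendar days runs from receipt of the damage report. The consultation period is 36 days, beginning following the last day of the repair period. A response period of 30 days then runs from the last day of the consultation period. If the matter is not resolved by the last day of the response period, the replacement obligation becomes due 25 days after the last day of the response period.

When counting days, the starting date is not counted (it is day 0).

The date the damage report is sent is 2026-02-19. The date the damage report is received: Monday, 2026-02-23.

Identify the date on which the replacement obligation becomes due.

2026-07-06

The last day of the repair period: 2026-02-23 + 42 days = 2026-04-06.
The last day of the consultation period: 2026-04-06 + 36 days = 2026-05-12.
The last day of the response period: 2026-05-12 + 30 days = 2026-06-11.
The date on which the replacement obligation becomes due: 2026-06-11 + 25 days = 2026-07-06.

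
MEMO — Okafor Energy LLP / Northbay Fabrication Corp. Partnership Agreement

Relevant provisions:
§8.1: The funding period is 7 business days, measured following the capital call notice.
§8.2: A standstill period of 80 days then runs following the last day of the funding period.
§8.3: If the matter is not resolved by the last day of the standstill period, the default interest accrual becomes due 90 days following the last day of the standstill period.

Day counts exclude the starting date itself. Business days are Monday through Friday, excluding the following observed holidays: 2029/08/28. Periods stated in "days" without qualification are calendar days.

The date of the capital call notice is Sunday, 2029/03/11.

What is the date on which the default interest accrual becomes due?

From Sunday, 2029/03/11, 7 business days (Mar 12, Mar 13, Mar 14, Mar 15, Mar 16, Mar 19, Mar 20, skipping weekends) brings us to Tuesday, 2029/03/20, which is the last day of the funding period.
The last day of the standstill period: 2029/03/20 + 80 days = 2029/06/08.
The date on which the default interest accrual becomes due: 90 calendar days after 2029/06/08 is 2029/09/06.

2029/09/06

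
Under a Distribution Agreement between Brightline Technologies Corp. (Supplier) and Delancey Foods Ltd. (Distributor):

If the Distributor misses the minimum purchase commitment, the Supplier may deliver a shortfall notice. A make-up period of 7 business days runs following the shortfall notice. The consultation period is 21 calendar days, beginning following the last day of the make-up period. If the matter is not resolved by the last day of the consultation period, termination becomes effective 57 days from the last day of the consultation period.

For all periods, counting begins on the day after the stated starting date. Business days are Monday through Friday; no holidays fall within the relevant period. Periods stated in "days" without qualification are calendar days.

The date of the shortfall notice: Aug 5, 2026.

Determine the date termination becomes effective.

From Wednesday, Aug 5, 2026, 7 business days (Aug 6, Aug 7, Aug 10, Aug 11, Aug 12, Aug 13, Aug 14, skipping weekends) brings us to Friday, Aug 14, 2026, which is the last day of the make-up period.
Adding 21 calendar days to Aug 14, 2026 gives Sep 4, 2026, which is the last day of the consultation period.
The date termination becomes effective: Sep 4, 2026 + 57 days = Oct 31, 2026.

Oct 31, 2026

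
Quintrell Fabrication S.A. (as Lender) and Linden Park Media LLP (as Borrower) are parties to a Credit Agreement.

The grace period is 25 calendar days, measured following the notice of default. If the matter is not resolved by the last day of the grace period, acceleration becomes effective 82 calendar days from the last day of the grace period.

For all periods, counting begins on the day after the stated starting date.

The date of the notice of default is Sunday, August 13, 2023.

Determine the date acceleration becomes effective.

The last day of the grace period: 25 calendar days after August 13, 2023 is September 7, 2023.
Adding 82 calendar days to September 7, 2023 gives November 28, 2023, which is the date acceleration becomes effective.

November 28, 2023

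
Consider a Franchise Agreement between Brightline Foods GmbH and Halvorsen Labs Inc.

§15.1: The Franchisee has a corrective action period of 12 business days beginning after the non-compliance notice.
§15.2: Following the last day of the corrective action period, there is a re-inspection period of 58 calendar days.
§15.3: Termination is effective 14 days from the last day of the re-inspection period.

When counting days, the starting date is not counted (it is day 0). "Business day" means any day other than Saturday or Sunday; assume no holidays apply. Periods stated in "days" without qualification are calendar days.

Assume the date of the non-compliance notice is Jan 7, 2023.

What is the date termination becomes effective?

Apr 6, 2023

From Saturday, Jan 7, 2023, 12 business days (Jan 9, Jan 10, Jan 11, Jan 12, …, Jan 20, Jan 23, Jan 24, skipping weekends) brings us to Tuesday, Jan 24, 2023, which is the last day of the corrective action period.
The last day of the re-inspection period: 58 calendar days after Jan 24, 2023 is Mar 23, 2023.
Adding 14 calendar days to Mar 23, 2023 gives Apr 6, 2023, which is the date termination becomes effective.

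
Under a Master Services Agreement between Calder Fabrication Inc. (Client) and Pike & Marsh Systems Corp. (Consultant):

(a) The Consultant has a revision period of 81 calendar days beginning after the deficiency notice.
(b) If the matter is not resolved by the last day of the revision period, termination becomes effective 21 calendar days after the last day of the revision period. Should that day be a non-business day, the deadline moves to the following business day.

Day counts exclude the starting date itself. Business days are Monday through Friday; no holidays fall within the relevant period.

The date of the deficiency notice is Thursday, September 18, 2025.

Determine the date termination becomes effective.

December 29, 2025

The last day of the revision period: September 18, 2025 + 81 days = December 8, 2025.
The date termination becomes effective: 21 calendar days after December 8, 2025 is December 29, 2025. December 29, 2025 is a Monday, so no roll-forward applies.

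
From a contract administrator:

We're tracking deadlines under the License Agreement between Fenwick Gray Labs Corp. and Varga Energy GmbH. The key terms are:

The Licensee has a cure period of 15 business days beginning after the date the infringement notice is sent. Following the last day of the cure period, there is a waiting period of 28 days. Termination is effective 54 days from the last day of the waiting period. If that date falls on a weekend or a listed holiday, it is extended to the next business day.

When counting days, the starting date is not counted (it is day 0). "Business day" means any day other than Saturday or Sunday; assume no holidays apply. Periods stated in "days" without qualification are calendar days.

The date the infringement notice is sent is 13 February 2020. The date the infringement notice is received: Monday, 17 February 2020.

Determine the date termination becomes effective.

The last day of the cure period: 15 business days after Thursday, 13 February 2020, skipping weekends — Feb 14, Feb 17, Feb 18, Feb 19, …, Mar 3, Mar 4, Mar 5 — lands on Thursday, 5 March 2020.
The last day of the waiting period: 5 March 2020 + 28 days = 2 April 2020.
Adding 54 calendar days to 2 April 2020 gives 26 May 2020, which is the date termination becomes effective. 26 May 2020 is a Tuesday, so no roll-forward applies.

26 May 2020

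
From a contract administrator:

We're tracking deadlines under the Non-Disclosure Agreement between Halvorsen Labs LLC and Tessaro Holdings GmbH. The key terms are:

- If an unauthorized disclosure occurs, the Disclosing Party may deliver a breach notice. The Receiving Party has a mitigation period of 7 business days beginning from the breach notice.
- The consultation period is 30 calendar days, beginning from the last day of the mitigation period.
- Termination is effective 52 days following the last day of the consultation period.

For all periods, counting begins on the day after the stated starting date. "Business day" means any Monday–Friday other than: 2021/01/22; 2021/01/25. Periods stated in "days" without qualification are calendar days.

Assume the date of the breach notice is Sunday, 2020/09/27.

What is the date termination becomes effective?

From Sunday, 2020/09/27, 7 business days (Sep 28, Sep 29, Sep 30, Oct 1, Oct 2, Oct 5, Oct 6, skipping weekends) brings us to Tuesday, 2020/10/06, which is the last day of the mitigation period.
The last day of the consultation period: 2020/10/06 + 30 days = 2020/11/05.
Adding 52 calendar days to 2020/11/05 gives 2020/12/27, which is the date termination becomes effective.

2020/12/27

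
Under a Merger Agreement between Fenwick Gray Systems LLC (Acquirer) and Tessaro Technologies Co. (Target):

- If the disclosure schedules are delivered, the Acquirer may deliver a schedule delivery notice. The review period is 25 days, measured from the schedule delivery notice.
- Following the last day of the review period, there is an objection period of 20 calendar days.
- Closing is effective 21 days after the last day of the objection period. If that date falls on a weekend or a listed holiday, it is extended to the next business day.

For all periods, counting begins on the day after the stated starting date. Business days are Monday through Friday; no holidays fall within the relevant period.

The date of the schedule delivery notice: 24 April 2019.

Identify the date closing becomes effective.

1 July 2019

The last day of the review period: 24 April 2019 + 25 days = 19 May 2019.
The last day of the objection period: 20 calendar days after 19 May 2019 is 8 June 2019.
The date closing becomes effective: 8 June 2019 + 21 days = 29 June 2019. That falls on a Saturday, so it rolls to the next business day, Monday, 1 July 2019.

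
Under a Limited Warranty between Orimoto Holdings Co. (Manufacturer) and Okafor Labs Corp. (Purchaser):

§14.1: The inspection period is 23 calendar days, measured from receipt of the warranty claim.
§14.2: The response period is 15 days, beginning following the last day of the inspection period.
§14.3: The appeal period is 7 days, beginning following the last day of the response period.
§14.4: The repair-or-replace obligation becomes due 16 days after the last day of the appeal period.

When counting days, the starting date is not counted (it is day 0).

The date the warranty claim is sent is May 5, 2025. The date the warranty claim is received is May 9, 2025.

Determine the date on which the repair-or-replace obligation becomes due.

July 9, 2025

Adding 23 calendar days to May 9, 2025 gives June 1, 2025, which is the last day of the inspection period.
The last day of the response period: 15 calendar days after June 1, 2025 is June 16, 2025.
The last day of the appeal period: June 16, 2025 + 7 days = June 23, 2025.
Adding 16 calendar days to June 23, 2025 gives July 9, 2025, which is the date on which the repair-or-replace obligation becomes due.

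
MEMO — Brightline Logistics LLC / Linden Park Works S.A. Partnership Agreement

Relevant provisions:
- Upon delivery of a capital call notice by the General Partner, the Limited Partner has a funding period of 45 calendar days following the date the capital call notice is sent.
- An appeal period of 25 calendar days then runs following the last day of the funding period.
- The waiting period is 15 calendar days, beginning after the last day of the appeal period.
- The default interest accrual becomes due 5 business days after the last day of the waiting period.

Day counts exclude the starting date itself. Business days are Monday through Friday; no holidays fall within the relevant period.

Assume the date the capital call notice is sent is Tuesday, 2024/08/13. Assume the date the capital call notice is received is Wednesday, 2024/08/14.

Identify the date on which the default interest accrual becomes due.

The last day of the funding period: 45 calendar days after 2024/08/13 is 2024/09/27.
The last day of the appeal period: 25 calendar days after 2024/09/27 is 2024/10/22.
The last day of the waiting period: 2024/10/22 + 15 days = 2024/11/06.
The date on which the default interest accrual becomes due: 5 business days after Wednesday, 2024/11/06, skipping weekends — Nov 7, Nov 8, Nov 11, Nov 12, Nov 13 — lands on Wednesday, 2024/11/13.

2024/11/13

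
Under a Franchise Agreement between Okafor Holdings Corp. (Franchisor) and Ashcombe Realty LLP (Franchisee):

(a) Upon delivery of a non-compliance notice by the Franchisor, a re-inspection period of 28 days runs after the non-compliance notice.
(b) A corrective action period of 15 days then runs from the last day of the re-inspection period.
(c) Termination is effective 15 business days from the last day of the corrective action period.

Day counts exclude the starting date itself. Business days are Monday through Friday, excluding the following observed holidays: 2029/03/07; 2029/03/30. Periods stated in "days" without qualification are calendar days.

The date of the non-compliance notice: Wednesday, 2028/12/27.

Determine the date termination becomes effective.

The last day of the re-inspection period: 28 calendar days after 2028/12/27 is 2029/01/24.
The last day of the corrective action period: 2029/01/24 + 15 days = 2029/02/08.
The date termination becomes effective: 15 business days after Thursday, 2029/02/08, skipping weekends — Feb 9, Feb 12, Feb 13, Feb 14, …, Feb 27, Feb 28, Mar 1 — lands on Thursday, 2029/03/01.

2029/03/01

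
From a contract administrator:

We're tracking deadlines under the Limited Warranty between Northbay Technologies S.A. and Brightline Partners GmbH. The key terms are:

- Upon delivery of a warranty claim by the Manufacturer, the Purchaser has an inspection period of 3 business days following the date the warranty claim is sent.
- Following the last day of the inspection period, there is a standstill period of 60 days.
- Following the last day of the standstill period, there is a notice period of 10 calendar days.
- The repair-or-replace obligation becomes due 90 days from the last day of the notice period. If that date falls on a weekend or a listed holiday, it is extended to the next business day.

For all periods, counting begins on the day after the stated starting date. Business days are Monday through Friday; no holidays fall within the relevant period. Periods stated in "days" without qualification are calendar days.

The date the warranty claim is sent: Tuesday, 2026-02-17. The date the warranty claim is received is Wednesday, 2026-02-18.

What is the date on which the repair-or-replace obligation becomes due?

From Tuesday, 2026-02-17, 3 business days (Feb 18, Feb 19, Feb 20, skipping weekends) brings us to Friday, 2026-02-20, which is the last day of the inspection period.
The last day of the standstill period: 2026-02-20 + 60 days = 2026-04-21.
The last day of the notice period: 10 calendar days after 2026-04-21 is 2026-05-01.
The date on which the repair-or-replace obligation becomes due: 90 calendar days after 2026-05-01 is 2026-07-30. 2026-07-30 is a Thursday, so no roll-forward applies.

2026-07-30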